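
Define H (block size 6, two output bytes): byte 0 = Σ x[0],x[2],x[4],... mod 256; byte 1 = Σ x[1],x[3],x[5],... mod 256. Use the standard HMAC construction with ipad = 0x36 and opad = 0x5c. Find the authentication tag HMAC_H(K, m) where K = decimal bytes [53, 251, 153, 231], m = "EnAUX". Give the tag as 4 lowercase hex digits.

Key decimal bytes [53, 251, 153, 231] = 35 fb 99 e7 is 4 bytes ≤ B = 6; zero-pad to 6 bytes: K' = 35 fb 99 e7 00 00.
K' ⊕ ipad = 03 cd af d1 36 36.  K' ⊕ opad = 69 a7 c5 bb 5c 5c.
Inner input = (K'⊕ipad) ∥ m = 03 cd af d1 36 36 ∥ 45 6e 41 55 58.
Inner hash: even-index sum = 454 mod 256 = 198; odd-index sum = 663 mod 256 = 151 → c6 97.
Outer input = (K'⊕opad) ∥ inner = 69 a7 c5 bb 5c 5c ∥ c6 97.
Outer hash (tag): even-index sum = 592 mod 256 = 80; odd-index sum = 597 mod 256 = 85 → 50 55.

5055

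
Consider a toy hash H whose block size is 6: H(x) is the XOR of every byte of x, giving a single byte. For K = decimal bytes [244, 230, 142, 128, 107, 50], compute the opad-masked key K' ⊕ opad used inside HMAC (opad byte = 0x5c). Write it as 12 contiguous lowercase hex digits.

Key decimal bytes [244, 230, 142, 128, 107, 50] = f4 e6 8e 80 6b 32 is exactly B = 6 bytes: K' = f4 e6 8e 80 6b 32.
XOR each byte with 0x5c: f4⊕5c=a8, e6⊕5c=ba, 8e⊕5c=d2, 80⊕5c=dc, 6b⊕5c=37, 32⊕5c=6e.

a8bad2dc376e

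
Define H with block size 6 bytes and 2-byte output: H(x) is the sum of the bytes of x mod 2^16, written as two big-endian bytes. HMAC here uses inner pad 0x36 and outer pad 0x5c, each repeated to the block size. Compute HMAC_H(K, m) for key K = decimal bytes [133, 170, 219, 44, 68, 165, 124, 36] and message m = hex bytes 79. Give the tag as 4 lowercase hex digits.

02c3

Key decimal bytes [133, 170, 219, 44, 68, 165, 124, 36] = 85 aa db 2c 44 a5 7c 24 is 8 bytes > B = 6, so hash it first: H(key) = 03 bf, then zero-pad to 6 bytes: K' = 03 bf 00 00 00 00.
K' ⊕ ipad = 35 89 36 36 36 36.  K' ⊕ opad = 5f e3 5c 5c 5c 5c.
Inner input = (K'⊕ipad) ∥ m = 35 89 36 36 36 36 ∥ 79.
Inner hash: sum = 53+137+54+54+54+54+121 = 527 → 02 0f.
Outer input = (K'⊕opad) ∥ inner = 5f e3 5c 5c 5c 5c ∥ 02 0f.
Outer hash (tag): sum = 95+227+92+92+92+92+2+15 = 707 → 02 c3.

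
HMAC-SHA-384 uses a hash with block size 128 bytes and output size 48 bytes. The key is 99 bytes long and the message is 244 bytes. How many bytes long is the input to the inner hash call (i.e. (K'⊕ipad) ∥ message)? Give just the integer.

Key is 99 ≤ 128 bytes, zero-padded: |K'| = 128.
Inner input = (K'⊕ipad) ∥ m → 128 + 244 = 372 bytes.

372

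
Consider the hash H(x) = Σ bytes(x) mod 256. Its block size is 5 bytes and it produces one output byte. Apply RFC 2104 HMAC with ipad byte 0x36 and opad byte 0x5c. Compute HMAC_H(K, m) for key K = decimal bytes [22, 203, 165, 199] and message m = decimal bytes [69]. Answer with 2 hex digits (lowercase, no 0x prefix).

Key decimal bytes [22, 203, 165, 199] = 16 cb a5 c7 is 4 bytes ≤ B = 5; zero-pad to 5 bytes: K' = 16 cb a5 c7 00.
K' ⊕ ipad = 20 fd 93 f1 36.  K' ⊕ opad = 4a 97 f9 9b 5c.
Inner input = (K'⊕ipad) ∥ m = 20 fd 93 f1 36 ∥ 45.
Inner hash: sum = 32+253+147+241+54+69 = 796; mod 256 = 28 → 1c.
Outer input = (K'⊕opad) ∥ inner = 4a 97 f9 9b 5c ∥ 1c.
Outer hash (tag): sum = 74+151+249+155+92+28 = 749; mod 256 = 237 → ed.

ed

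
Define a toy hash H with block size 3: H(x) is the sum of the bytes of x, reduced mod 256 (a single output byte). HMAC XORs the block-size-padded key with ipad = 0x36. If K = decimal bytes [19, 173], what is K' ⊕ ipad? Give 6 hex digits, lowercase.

Key decimal bytes [19, 173] = 13 ad is 2 bytes ≤ B = 3; zero-pad to 3 bytes: K' = 13 ad 00.
XOR each byte with 0x36: 13⊕36=25, ad⊕36=9b, 00⊕36=36.

259b36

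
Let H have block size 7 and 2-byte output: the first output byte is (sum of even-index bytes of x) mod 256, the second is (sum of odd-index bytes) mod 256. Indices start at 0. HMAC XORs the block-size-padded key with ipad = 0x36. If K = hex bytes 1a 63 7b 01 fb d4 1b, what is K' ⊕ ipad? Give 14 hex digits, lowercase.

Key hex bytes 1a 63 7b 01 fb d4 1b is exactly B = 7 bytes: K' = 1a 63 7b 01 fb d4 1b.
XOR each byte with 0x36: 1a⊕36=2c, 63⊕36=55, 7b⊕36=4d, 01⊕36=37, fb⊕36=cd, d4⊕36=e2, 1b⊕36=2d.

2c554d37cde22d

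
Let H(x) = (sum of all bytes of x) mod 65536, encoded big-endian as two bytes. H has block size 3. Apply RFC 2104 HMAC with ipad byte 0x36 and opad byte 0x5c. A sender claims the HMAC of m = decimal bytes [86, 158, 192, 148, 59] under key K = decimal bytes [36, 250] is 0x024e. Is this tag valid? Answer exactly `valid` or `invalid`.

Key decimal bytes [36, 250] = 24 fa is 2 bytes ≤ B = 3; zero-pad to 3 bytes: K' = 24 fa 00.
K' ⊕ ipad = 12 cc 36; K' ⊕ opad = 78 a6 5c.
Inner hash: sum = 18+204+54+86+158+192+148+59 = 919 → 03 97.
Outer hash (recomputed tag): sum = 120+166+92+3+151 = 532 → 02 14.
Recomputed tag = 0214; claimed = 024e → mismatch.

invalid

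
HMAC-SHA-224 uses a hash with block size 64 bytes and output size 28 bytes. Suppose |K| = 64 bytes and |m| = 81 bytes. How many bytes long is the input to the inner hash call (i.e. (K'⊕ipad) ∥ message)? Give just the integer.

145

Key is 64 ≤ 64 bytes, zero-padded: |K'| = 64.
Inner input = (K'⊕ipad) ∥ m → 64 + 81 = 145 bytes.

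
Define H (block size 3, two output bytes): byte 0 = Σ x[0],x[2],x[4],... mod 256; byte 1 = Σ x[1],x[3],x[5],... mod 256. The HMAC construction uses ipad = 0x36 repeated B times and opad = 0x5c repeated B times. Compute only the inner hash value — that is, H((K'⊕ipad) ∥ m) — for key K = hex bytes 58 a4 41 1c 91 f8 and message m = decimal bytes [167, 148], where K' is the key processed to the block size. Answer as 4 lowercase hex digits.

e635

Key hex bytes 58 a4 41 1c 91 f8 is 6 bytes > B = 3, so hash it first: H(key) = 2a b8, then zero-pad to 3 bytes: K' = 2a b8 00.
K' ⊕ ipad = 1c 8e 36.
Inner input = 1c 8e 36 ∥ a7 94.
Inner hash: even-index sum = 230 mod 256 = 230; odd-index sum = 309 mod 256 = 53 → e6 35.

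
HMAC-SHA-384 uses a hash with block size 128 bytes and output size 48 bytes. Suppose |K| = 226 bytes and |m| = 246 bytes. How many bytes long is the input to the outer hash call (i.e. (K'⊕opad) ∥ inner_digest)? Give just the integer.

176

Key is 226 > 128 bytes, so it is hashed to 48 bytes then zero-padded to 128: |K'| = 128.
Outer input = (K'⊕opad) ∥ H(inner) → 128 + 48 = 176 bytes.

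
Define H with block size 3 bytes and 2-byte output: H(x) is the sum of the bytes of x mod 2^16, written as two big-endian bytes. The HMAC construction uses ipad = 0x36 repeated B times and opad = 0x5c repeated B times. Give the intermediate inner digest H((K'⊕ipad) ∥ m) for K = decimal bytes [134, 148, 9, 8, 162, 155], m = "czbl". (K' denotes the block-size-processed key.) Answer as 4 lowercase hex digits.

Key decimal bytes [134, 148, 9, 8, 162, 155] = 86 94 09 08 a2 9b is 6 bytes > B = 3, so hash it first: H(key) = 02 68, then zero-pad to 3 bytes: K' = 02 68 00.
K' ⊕ ipad = 34 5e 36.
Inner input = 34 5e 36 ∥ 63 7a 62 6c.
Inner hash: sum = 52+94+54+99+122+98+108 = 627 → 02 73.

0273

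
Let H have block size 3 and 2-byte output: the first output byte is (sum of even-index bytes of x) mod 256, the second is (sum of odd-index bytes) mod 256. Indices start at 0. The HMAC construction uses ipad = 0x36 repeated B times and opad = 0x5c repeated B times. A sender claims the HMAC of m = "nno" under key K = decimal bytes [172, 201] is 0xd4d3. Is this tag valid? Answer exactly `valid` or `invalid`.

Key decimal bytes [172, 201] = ac c9 is 2 bytes ≤ B = 3; zero-pad to 3 bytes: K' = ac c9 00.
K' ⊕ ipad = 9a ff 36; K' ⊕ opad = f0 95 5c.
Inner hash: even-index sum = 318 mod 256 = 62; odd-index sum = 476 mod 256 = 220 → 3e dc.
Outer hash (recomputed tag): even-index sum = 552 mod 256 = 40; odd-index sum = 211 mod 256 = 211 → 28 d3.
Recomputed tag = 28d3; claimed = d4d3 → mismatch.

invalid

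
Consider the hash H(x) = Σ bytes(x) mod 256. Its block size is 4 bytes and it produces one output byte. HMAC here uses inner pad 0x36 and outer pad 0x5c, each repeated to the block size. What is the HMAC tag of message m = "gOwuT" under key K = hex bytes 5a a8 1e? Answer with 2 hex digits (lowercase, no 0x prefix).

f6

Key hex bytes 5a a8 1e is 3 bytes ≤ B = 4; zero-pad to 4 bytes: K' = 5a a8 1e 00.
K' ⊕ ipad = 6c 9e 28 36.  K' ⊕ opad = 06 f4 42 5c.
Inner input = (K'⊕ipad) ∥ m = 6c 9e 28 36 ∥ 67 4f 77 75 54.
Inner hash: sum = 108+158+40+54+103+79+119+117+84 = 862; mod 256 = 94 → 5e.
Outer input = (K'⊕opad) ∥ inner = 06 f4 42 5c ∥ 5e.
Outer hash (tag): sum = 6+244+66+92+94 = 502; mod 256 = 246 → f6.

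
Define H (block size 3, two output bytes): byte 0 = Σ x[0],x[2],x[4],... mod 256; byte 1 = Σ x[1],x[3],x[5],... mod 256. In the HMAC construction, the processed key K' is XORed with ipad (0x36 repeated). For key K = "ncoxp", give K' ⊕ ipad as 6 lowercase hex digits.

Key "ncoxp" = 6e 63 6f 78 70 is 5 bytes > B = 3, so hash it first: H(key) = 4d db, then zero-pad to 3 bytes: K' = 4d db 00.
XOR each byte with 0x36: 4d⊕36=7b, db⊕36=ed, 00⊕36=36.

7bed36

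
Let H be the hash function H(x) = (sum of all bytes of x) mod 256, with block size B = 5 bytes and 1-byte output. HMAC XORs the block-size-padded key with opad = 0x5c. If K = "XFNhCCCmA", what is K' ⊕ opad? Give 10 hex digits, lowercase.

Key "XFNhCCCmA" = 58 46 4e 68 43 43 43 6d 41 is 9 bytes > B = 5, so hash it first: H(key) = cb, then zero-pad to 5 bytes: K' = cb 00 00 00 00.
XOR each byte with 0x5c: cb⊕5c=97, 00⊕5c=5c, 00⊕5c=5c, 00⊕5c=5c, 00⊕5c=5c.

975c5c5c5c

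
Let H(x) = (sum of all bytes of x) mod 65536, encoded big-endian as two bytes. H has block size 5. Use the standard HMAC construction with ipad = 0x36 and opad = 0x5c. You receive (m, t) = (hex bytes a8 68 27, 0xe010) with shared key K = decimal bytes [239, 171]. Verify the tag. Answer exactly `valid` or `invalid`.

invalid

Key decimal bytes [239, 171] = ef ab is 2 bytes ≤ B = 5; zero-pad to 5 bytes: K' = ef ab 00 00 00.
K' ⊕ ipad = d9 9d 36 36 36; K' ⊕ opad = b3 f7 5c 5c 5c.
Inner hash: sum = 217+157+54+54+54+168+104+39 = 847 → 03 4f.
Outer hash (recomputed tag): sum = 179+247+92+92+92+3+79 = 784 → 03 10.
Recomputed tag = 0310; claimed = e010 → mismatch.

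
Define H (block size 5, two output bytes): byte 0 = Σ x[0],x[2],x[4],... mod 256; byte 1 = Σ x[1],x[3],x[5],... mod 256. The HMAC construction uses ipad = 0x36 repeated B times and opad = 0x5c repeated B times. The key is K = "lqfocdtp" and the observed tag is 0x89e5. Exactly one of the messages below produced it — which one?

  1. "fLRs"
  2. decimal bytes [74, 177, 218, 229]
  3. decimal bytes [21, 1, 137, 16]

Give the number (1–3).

Key "lqfocdtp" = 6c 71 66 6f 63 64 74 70 is 8 bytes > B = 5, so hash it first: H(key) = a9 b4, then zero-pad to 5 bytes: K' = a9 b4 00 00 00.
K' ⊕ ipad = 9f 82 36 36 36; K' ⊕ opad = f5 e8 5c 5c 5c.
m1: inner = H(9f 82 36 36 36 66 4c 52 73) = ca 70; tag = H(f5 e8 5c 5c 5c ca 70) = 1d0e
m2: inner = H(9f 82 36 36 36 4a b1 da e5) = a1 dc; tag = H(f5 e8 5c 5c 5c a1 dc) = 89e5 ← matches
m3: inner = H(9f 82 36 36 36 15 01 89 10) = 1c 56; tag = H(f5 e8 5c 5c 5c 1c 56) = 0360

2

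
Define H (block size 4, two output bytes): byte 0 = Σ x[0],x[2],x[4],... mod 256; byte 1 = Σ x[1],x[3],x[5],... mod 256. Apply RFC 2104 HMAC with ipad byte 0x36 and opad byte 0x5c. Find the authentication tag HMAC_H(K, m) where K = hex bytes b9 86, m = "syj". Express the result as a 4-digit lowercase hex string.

e395

Key hex bytes b9 86 is 2 bytes ≤ B = 4; zero-pad to 4 bytes: K' = b9 86 00 00.
K' ⊕ ipad = 8f b0 36 36.  K' ⊕ opad = e5 da 5c 5c.
Inner input = (K'⊕ipad) ∥ m = 8f b0 36 36 ∥ 73 79 6a.
Inner hash: even-index sum = 418 mod 256 = 162; odd-index sum = 351 mod 256 = 95 → a2 5f.
Outer input = (K'⊕opad) ∥ inner = e5 da 5c 5c ∥ a2 5f.
Outer hash (tag): even-index sum = 483 mod 256 = 227; odd-index sum = 405 mod 256 = 149 → e3 95.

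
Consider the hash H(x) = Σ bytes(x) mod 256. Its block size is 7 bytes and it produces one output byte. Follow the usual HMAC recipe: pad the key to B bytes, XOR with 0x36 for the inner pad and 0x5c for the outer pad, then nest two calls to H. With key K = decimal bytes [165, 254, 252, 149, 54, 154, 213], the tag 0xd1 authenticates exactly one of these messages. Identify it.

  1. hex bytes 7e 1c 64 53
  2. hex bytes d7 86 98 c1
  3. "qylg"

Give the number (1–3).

3

Key decimal bytes [165, 254, 252, 149, 54, 154, 213] = a5 fe fc 95 36 9a d5 is exactly B = 7 bytes: K' = a5 fe fc 95 36 9a d5.
K' ⊕ ipad = 93 c8 ca a3 00 ac e3; K' ⊕ opad = f9 a2 a0 c9 6a c6 89.
m1: inner = H(93 c8 ca a3 00 ac e3 7e 1c 64 53) = a8; tag = H(f9 a2 a0 c9 6a c6 89 a8) = 65
m2: inner = H(93 c8 ca a3 00 ac e3 d7 86 98 c1) = 0d; tag = H(f9 a2 a0 c9 6a c6 89 0d) = ca
m3: inner = H(93 c8 ca a3 00 ac e3 71 79 6c 67) = 14; tag = H(f9 a2 a0 c9 6a c6 89 14) = d1 ← matches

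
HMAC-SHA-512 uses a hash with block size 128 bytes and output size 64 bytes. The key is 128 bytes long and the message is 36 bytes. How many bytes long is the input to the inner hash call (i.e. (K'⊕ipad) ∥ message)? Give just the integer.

Key is 128 ≤ 128 bytes, zero-padded: |K'| = 128.
Inner input = (K'⊕ipad) ∥ m → 128 + 36 = 164 bytes.

164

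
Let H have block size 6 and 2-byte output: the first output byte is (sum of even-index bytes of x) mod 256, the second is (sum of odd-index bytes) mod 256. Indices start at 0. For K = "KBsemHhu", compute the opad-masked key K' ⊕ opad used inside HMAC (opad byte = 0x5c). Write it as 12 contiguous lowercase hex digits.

cf385c5c5c5c

Key "KBsemHhu" = 4b 42 73 65 6d 48 68 75 is 8 bytes > B = 6, so hash it first: H(key) = 93 64, then zero-pad to 6 bytes: K' = 93 64 00 00 00 00.
XOR each byte with 0x5c: 93⊕5c=cf, 64⊕5c=38, 00⊕5c=5c, 00⊕5c=5c, 00⊕5c=5c, 00⊕5c=5c.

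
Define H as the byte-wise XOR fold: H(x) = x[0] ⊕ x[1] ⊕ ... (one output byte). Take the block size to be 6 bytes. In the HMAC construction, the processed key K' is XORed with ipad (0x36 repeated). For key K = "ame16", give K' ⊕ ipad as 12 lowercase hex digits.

575b53070036

Key "ame16" = 61 6d 65 31 36 is 5 bytes ≤ B = 6; zero-pad to 6 bytes: K' = 61 6d 65 31 36 00.
XOR each byte with 0x36: 61⊕36=57, 6d⊕36=5b, 65⊕36=53, 31⊕36=07, 36⊕36=00, 00⊕36=36.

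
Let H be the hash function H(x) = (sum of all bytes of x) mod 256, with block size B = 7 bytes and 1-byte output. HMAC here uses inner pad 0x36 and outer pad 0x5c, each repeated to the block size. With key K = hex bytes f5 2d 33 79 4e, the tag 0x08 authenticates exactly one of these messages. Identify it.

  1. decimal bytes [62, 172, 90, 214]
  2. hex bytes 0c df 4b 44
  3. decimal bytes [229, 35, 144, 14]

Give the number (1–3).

2

Key hex bytes f5 2d 33 79 4e is 5 bytes ≤ B = 7; zero-pad to 7 bytes: K' = f5 2d 33 79 4e 00 00.
K' ⊕ ipad = c3 1b 05 4f 78 36 36; K' ⊕ opad = a9 71 6f 25 12 5c 5c.
m1: inner = H(c3 1b 05 4f 78 36 36 3e ac 5a d6) = 30; tag = H(a9 71 6f 25 12 5c 5c 30) = a8
m2: inner = H(c3 1b 05 4f 78 36 36 0c df 4b 44) = 90; tag = H(a9 71 6f 25 12 5c 5c 90) = 08 ← matches
m3: inner = H(c3 1b 05 4f 78 36 36 e5 23 90 0e) = bc; tag = H(a9 71 6f 25 12 5c 5c bc) = 34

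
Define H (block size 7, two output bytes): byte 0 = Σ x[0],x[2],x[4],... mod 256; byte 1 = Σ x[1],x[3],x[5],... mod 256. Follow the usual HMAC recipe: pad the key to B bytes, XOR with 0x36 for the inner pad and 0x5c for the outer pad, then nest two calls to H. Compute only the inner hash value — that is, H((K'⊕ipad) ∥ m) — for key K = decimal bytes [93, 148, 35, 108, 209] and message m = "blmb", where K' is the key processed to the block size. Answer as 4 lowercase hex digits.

Key decimal bytes [93, 148, 35, 108, 209] = 5d 94 23 6c d1 is 5 bytes ≤ B = 7; zero-pad to 7 bytes: K' = 5d 94 23 6c d1 00 00.
K' ⊕ ipad = 6b a2 15 5a e7 36 36.
Inner input = 6b a2 15 5a e7 36 36 ∥ 62 6c 6d 62.
Inner hash: even-index sum = 619 mod 256 = 107; odd-index sum = 513 mod 256 = 1 → 6b 01.

6b01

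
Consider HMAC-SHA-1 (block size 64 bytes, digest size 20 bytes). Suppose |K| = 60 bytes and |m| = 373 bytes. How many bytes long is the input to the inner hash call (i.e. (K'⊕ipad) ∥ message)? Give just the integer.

Key is 60 ≤ 64 bytes, zero-padded: |K'| = 64.
Inner input = (K'⊕ipad) ∥ m → 64 + 373 = 437 bytes.

437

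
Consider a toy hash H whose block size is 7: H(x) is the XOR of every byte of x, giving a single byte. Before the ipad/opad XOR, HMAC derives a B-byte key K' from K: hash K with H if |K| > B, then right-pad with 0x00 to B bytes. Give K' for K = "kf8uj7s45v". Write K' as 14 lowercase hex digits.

|K| = 10 > B = 7, so first hash the key.
H(K): XOR 6b⊕66⊕38⊕75⊕6a⊕37⊕73⊕34⊕35⊕76 = 19.
Zero-pad H(K) = 19 to 7 bytes: K' = 19 00 00 00 00 00 00.

19000000000000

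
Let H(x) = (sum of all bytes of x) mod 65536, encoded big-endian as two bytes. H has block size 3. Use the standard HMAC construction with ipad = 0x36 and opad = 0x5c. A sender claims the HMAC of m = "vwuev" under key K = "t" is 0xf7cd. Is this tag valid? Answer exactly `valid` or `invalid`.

Key "t" = 74 is 1 byte ≤ B = 3; zero-pad to 3 bytes: K' = 74 00 00.
K' ⊕ ipad = 42 36 36; K' ⊕ opad = 28 5c 5c.
Inner hash: sum = 66+54+54+118+119+117+101+118 = 747 → 02 eb.
Outer hash (recomputed tag): sum = 40+92+92+2+235 = 461 → 01 cd.
Recomputed tag = 01cd; claimed = f7cd → mismatch.

invalid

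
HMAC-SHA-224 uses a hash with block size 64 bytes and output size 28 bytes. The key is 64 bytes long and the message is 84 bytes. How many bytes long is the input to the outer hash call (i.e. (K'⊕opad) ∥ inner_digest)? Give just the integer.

92

Key is 64 ≤ 64 bytes, zero-padded: |K'| = 64.
Outer input = (K'⊕opad) ∥ H(inner) → 64 + 28 = 92 bytes.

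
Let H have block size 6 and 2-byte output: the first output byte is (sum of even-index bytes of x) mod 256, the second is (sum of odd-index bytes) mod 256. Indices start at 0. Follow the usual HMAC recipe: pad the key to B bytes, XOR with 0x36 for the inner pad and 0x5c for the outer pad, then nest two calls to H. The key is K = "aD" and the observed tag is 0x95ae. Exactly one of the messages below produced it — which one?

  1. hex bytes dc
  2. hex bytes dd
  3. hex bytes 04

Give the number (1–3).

Key "aD" = 61 44 is 2 bytes ≤ B = 6; zero-pad to 6 bytes: K' = 61 44 00 00 00 00.
K' ⊕ ipad = 57 72 36 36 36 36; K' ⊕ opad = 3d 18 5c 5c 5c 5c.
m1: inner = H(57 72 36 36 36 36 dc) = 9f de; tag = H(3d 18 5c 5c 5c 5c 9f de) = 94ae
m2: inner = H(57 72 36 36 36 36 dd) = a0 de; tag = H(3d 18 5c 5c 5c 5c a0 de) = 95ae ← matches
m3: inner = H(57 72 36 36 36 36 04) = c7 de; tag = H(3d 18 5c 5c 5c 5c c7 de) = bcae

2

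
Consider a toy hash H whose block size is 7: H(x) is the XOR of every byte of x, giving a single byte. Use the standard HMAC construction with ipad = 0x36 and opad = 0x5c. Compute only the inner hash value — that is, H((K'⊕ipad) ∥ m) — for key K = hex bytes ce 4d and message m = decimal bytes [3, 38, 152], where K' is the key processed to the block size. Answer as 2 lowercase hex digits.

Key hex bytes ce 4d is 2 bytes ≤ B = 7; zero-pad to 7 bytes: K' = ce 4d 00 00 00 00 00.
K' ⊕ ipad = f8 7b 36 36 36 36 36.
Inner input = f8 7b 36 36 36 36 36 ∥ 03 26 98.
Inner hash: XOR f8⊕7b⊕36⊕36⊕36⊕36⊕36⊕03⊕26⊕98 = 08.

08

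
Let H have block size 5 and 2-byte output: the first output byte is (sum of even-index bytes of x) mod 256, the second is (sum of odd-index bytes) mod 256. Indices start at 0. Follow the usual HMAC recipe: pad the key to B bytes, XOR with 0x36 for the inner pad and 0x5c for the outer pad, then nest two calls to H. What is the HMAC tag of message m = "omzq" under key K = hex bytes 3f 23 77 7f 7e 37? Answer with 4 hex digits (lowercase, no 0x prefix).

Key hex bytes 3f 23 77 7f 7e 37 is 6 bytes > B = 5, so hash it first: H(key) = 34 d9, then zero-pad to 5 bytes: K' = 34 d9 00 00 00.
K' ⊕ ipad = 02 ef 36 36 36.  K' ⊕ opad = 68 85 5c 5c 5c.
Inner input = (K'⊕ipad) ∥ m = 02 ef 36 36 36 ∥ 6f 6d 7a 71.
Inner hash: even-index sum = 332 mod 256 = 76; odd-index sum = 526 mod 256 = 14 → 4c 0e.
Outer input = (K'⊕opad) ∥ inner = 68 85 5c 5c 5c ∥ 4c 0e.
Outer hash (tag): even-index sum = 302 mod 256 = 46; odd-index sum = 301 mod 256 = 45 → 2e 2d.

2e2d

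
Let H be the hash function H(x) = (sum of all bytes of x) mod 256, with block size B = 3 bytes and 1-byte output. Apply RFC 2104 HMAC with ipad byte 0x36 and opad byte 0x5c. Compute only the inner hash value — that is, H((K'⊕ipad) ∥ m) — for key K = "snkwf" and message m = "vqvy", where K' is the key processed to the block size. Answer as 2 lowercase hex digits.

61

Key "snkwf" = 73 6e 6b 77 66 is 5 bytes > B = 3, so hash it first: H(key) = 29, then zero-pad to 3 bytes: K' = 29 00 00.
K' ⊕ ipad = 1f 36 36.
Inner input = 1f 36 36 ∥ 76 71 76 79.
Inner hash: sum = 31+54+54+118+113+118+121 = 609; mod 256 = 97 → 61.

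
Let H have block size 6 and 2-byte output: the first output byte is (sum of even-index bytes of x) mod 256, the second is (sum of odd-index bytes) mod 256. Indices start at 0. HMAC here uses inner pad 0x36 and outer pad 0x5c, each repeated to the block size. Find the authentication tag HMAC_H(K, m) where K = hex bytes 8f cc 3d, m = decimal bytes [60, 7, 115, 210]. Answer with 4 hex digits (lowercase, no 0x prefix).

Key hex bytes 8f cc 3d is 3 bytes ≤ B = 6; zero-pad to 6 bytes: K' = 8f cc 3d 00 00 00.
K' ⊕ ipad = b9 fa 0b 36 36 36.  K' ⊕ opad = d3 90 61 5c 5c 5c.
Inner input = (K'⊕ipad) ∥ m = b9 fa 0b 36 36 36 ∥ 3c 07 73 d2.
Inner hash: even-index sum = 425 mod 256 = 169; odd-index sum = 575 mod 256 = 63 → a9 3f.
Outer input = (K'⊕opad) ∥ inner = d3 90 61 5c 5c 5c ∥ a9 3f.
Outer hash (tag): even-index sum = 569 mod 256 = 57; odd-index sum = 391 mod 256 = 135 → 39 87.

3987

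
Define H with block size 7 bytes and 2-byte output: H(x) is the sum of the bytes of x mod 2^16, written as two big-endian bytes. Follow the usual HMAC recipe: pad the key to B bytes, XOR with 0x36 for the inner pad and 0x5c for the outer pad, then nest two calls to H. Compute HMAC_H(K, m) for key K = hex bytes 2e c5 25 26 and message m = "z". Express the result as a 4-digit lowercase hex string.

Key hex bytes 2e c5 25 26 is 4 bytes ≤ B = 7; zero-pad to 7 bytes: K' = 2e c5 25 26 00 00 00.
K' ⊕ ipad = 18 f3 13 10 36 36 36.  K' ⊕ opad = 72 99 79 7a 5c 5c 5c.
Inner input = (K'⊕ipad) ∥ m = 18 f3 13 10 36 36 36 ∥ 7a.
Inner hash: sum = 24+243+19+16+54+54+54+122 = 586 → 02 4a.
Outer input = (K'⊕opad) ∥ inner = 72 99 79 7a 5c 5c 5c ∥ 02 4a.
Outer hash (tag): sum = 114+153+121+122+92+92+92+2+74 = 862 → 03 5e.

035e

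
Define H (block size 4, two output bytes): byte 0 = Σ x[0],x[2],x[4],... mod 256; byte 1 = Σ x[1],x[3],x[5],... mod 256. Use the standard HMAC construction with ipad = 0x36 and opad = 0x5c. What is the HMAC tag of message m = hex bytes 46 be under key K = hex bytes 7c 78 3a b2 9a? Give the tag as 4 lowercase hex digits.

4ae2

Key hex bytes 7c 78 3a b2 9a is 5 bytes > B = 4, so hash it first: H(key) = 50 2a, then zero-pad to 4 bytes: K' = 50 2a 00 00.
K' ⊕ ipad = 66 1c 36 36.  K' ⊕ opad = 0c 76 5c 5c.
Inner input = (K'⊕ipad) ∥ m = 66 1c 36 36 ∥ 46 be.
Inner hash: even-index sum = 226 mod 256 = 226; odd-index sum = 272 mod 256 = 16 → e2 10.
Outer input = (K'⊕opad) ∥ inner = 0c 76 5c 5c ∥ e2 10.
Outer hash (tag): even-index sum = 330 mod 256 = 74; odd-index sum = 226 mod 256 = 226 → 4a e2.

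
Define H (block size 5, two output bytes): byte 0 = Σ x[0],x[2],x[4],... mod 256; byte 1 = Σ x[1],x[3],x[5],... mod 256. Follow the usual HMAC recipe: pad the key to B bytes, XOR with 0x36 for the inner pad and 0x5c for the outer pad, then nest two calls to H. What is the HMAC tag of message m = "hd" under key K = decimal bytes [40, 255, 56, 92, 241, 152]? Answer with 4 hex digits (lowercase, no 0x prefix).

2842

Key decimal bytes [40, 255, 56, 92, 241, 152] = 28 ff 38 5c f1 98 is 6 bytes > B = 5, so hash it first: H(key) = 51 f3, then zero-pad to 5 bytes: K' = 51 f3 00 00 00.
K' ⊕ ipad = 67 c5 36 36 36.  K' ⊕ opad = 0d af 5c 5c 5c.
Inner input = (K'⊕ipad) ∥ m = 67 c5 36 36 36 ∥ 68 64.
Inner hash: even-index sum = 311 mod 256 = 55; odd-index sum = 355 mod 256 = 99 → 37 63.
Outer input = (K'⊕opad) ∥ inner = 0d af 5c 5c 5c ∥ 37 63.
Outer hash (tag): even-index sum = 296 mod 256 = 40; odd-index sum = 322 mod 256 = 66 → 28 42.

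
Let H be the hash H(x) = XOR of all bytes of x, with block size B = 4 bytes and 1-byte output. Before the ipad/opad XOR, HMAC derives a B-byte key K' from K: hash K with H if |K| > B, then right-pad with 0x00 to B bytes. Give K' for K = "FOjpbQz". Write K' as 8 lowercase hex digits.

5a000000

|K| = 7 > B = 4, so first hash the key.
H(K): XOR 46⊕4f⊕6a⊕70⊕62⊕51⊕7a = 5a.
Zero-pad H(K) = 5a to 4 bytes: K' = 5a 00 00 00.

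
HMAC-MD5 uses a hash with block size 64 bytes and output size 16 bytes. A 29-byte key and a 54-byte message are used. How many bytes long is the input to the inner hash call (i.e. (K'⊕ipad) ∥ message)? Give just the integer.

118

Key is 29 ≤ 64 bytes, zero-padded: |K'| = 64.
Inner input = (K'⊕ipad) ∥ m → 64 + 54 = 118 bytes.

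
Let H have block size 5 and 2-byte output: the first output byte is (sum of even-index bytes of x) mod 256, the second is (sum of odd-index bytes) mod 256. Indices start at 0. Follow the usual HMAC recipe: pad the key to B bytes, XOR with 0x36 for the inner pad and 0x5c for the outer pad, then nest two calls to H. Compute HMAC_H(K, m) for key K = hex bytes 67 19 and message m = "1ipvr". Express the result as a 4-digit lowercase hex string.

Key hex bytes 67 19 is 2 bytes ≤ B = 5; zero-pad to 5 bytes: K' = 67 19 00 00 00.
K' ⊕ ipad = 51 2f 36 36 36.  K' ⊕ opad = 3b 45 5c 5c 5c.
Inner input = (K'⊕ipad) ∥ m = 51 2f 36 36 36 ∥ 31 69 70 76 72.
Inner hash: even-index sum = 412 mod 256 = 156; odd-index sum = 376 mod 256 = 120 → 9c 78.
Outer input = (K'⊕opad) ∥ inner = 3b 45 5c 5c 5c ∥ 9c 78.
Outer hash (tag): even-index sum = 363 mod 256 = 107; odd-index sum = 317 mod 256 = 61 → 6b 3d.

6b3d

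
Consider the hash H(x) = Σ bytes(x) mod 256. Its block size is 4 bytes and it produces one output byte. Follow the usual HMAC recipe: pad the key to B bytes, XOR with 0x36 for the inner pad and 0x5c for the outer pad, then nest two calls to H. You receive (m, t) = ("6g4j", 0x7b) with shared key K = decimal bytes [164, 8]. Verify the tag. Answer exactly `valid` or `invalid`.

valid

Key decimal bytes [164, 8] = a4 08 is 2 bytes ≤ B = 4; zero-pad to 4 bytes: K' = a4 08 00 00.
K' ⊕ ipad = 92 3e 36 36; K' ⊕ opad = f8 54 5c 5c.
Inner hash: sum = 146+62+54+54+54+103+52+106 = 631; mod 256 = 119 → 77.
Outer hash (recomputed tag): sum = 248+84+92+92+119 = 635; mod 256 = 123 → 7b.
Recomputed tag = 7b; claimed = 7b → match.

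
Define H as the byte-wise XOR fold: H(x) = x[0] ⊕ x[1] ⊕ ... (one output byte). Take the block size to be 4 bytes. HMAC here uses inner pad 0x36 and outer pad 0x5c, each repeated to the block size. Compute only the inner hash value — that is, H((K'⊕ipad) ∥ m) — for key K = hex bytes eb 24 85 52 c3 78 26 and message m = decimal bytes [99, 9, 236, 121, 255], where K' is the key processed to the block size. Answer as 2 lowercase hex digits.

85

Key hex bytes eb 24 85 52 c3 78 26 is 7 bytes > B = 4, so hash it first: H(key) = 85, then zero-pad to 4 bytes: K' = 85 00 00 00.
K' ⊕ ipad = b3 36 36 36.
Inner input = b3 36 36 36 ∥ 63 09 ec 79 ff.
Inner hash: XOR b3⊕36⊕36⊕36⊕63⊕09⊕ec⊕79⊕ff = 85.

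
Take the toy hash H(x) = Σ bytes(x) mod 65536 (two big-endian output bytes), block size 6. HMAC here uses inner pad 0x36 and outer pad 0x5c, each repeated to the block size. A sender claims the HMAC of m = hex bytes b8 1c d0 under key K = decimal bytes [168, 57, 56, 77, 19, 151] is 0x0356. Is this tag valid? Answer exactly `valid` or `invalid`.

invalid

Key decimal bytes [168, 57, 56, 77, 19, 151] = a8 39 38 4d 13 97 is exactly B = 6 bytes: K' = a8 39 38 4d 13 97.
K' ⊕ ipad = 9e 0f 0e 7b 25 a1; K' ⊕ opad = f4 65 64 11 4f cb.
Inner hash: sum = 158+15+14+123+37+161+184+28+208 = 928 → 03 a0.
Outer hash (recomputed tag): sum = 244+101+100+17+79+203+3+160 = 907 → 03 8b.
Recomputed tag = 038b; claimed = 0356 → mismatch.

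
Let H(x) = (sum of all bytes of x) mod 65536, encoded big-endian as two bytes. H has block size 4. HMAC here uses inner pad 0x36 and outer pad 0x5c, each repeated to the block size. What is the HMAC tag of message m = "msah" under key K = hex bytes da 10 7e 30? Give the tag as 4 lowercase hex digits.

Key hex bytes da 10 7e 30 is exactly B = 4 bytes: K' = da 10 7e 30.
K' ⊕ ipad = ec 26 48 06.  K' ⊕ opad = 86 4c 22 6c.
Inner input = (K'⊕ipad) ∥ m = ec 26 48 06 ∥ 6d 73 61 68.
Inner hash: sum = 236+38+72+6+109+115+97+104 = 777 → 03 09.
Outer input = (K'⊕opad) ∥ inner = 86 4c 22 6c ∥ 03 09.
Outer hash (tag): sum = 134+76+34+108+3+9 = 364 → 01 6c.

016c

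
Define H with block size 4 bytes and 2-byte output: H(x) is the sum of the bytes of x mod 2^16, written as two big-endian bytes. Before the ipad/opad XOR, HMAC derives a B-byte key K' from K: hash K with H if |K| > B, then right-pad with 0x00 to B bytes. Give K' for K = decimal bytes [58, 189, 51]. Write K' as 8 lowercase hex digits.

3abd3300

Key decimal bytes [58, 189, 51] = 3a bd 33 is 3 bytes ≤ B = 4; zero-pad to 4 bytes: K' = 3a bd 33 00.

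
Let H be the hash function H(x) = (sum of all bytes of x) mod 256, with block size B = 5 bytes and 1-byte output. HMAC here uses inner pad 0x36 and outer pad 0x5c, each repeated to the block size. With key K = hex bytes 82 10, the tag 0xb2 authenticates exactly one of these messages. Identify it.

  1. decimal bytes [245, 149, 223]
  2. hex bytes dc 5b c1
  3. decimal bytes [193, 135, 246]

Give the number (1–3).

2

Key hex bytes 82 10 is 2 bytes ≤ B = 5; zero-pad to 5 bytes: K' = 82 10 00 00 00.
K' ⊕ ipad = b4 26 36 36 36; K' ⊕ opad = de 4c 5c 5c 5c.
m1: inner = H(b4 26 36 36 36 f5 95 df) = e5; tag = H(de 4c 5c 5c 5c e5) = 23
m2: inner = H(b4 26 36 36 36 dc 5b c1) = 74; tag = H(de 4c 5c 5c 5c 74) = b2 ← matches
m3: inner = H(b4 26 36 36 36 c1 87 f6) = ba; tag = H(de 4c 5c 5c 5c ba) = f8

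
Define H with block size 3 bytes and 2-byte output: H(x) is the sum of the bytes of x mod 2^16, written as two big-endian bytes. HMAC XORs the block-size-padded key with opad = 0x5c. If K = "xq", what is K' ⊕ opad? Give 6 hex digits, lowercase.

242d5c

Key "xq" = 78 71 is 2 bytes ≤ B = 3; zero-pad to 3 bytes: K' = 78 71 00.
XOR each byte with 0x5c: 78⊕5c=24, 71⊕5c=2d, 00⊕5c=5c.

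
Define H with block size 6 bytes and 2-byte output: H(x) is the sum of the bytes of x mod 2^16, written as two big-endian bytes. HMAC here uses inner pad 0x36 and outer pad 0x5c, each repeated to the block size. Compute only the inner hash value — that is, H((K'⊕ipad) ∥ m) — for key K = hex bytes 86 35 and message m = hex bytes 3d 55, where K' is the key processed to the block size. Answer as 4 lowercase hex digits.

Key hex bytes 86 35 is 2 bytes ≤ B = 6; zero-pad to 6 bytes: K' = 86 35 00 00 00 00.
K' ⊕ ipad = b0 03 36 36 36 36.
Inner input = b0 03 36 36 36 36 ∥ 3d 55.
Inner hash: sum = 176+3+54+54+54+54+61+85 = 541 → 02 1d.

021d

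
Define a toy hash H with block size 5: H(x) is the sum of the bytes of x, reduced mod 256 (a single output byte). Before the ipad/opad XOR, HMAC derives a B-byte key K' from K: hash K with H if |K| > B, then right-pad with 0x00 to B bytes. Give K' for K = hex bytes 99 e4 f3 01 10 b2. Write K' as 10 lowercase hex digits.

|K| = 6 > B = 5, so first hash the key.
H(K): sum = 153+228+243+1+16+178 = 819; mod 256 = 51 → 33.
Zero-pad H(K) = 33 to 5 bytes: K' = 33 00 00 00 00.

3300000000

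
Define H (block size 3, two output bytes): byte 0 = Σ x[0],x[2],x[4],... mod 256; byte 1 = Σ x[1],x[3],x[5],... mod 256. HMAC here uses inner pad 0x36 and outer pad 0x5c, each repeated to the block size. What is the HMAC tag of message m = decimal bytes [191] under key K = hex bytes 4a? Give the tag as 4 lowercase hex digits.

670e

Key hex bytes 4a is 1 byte ≤ B = 3; zero-pad to 3 bytes: K' = 4a 00 00.
K' ⊕ ipad = 7c 36 36.  K' ⊕ opad = 16 5c 5c.
Inner input = (K'⊕ipad) ∥ m = 7c 36 36 ∥ bf.
Inner hash: even-index sum = 178 mod 256 = 178; odd-index sum = 245 mod 256 = 245 → b2 f5.
Outer input = (K'⊕opad) ∥ inner = 16 5c 5c ∥ b2 f5.
Outer hash (tag): even-index sum = 359 mod 256 = 103; odd-index sum = 270 mod 256 = 14 → 67 0e.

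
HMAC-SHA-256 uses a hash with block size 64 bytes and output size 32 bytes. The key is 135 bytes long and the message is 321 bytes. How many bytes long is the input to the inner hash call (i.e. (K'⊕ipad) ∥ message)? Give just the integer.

Key is 135 > 64 bytes, so it is hashed to 32 bytes then zero-padded to 64: |K'| = 64.
Inner input = (K'⊕ipad) ∥ m → 64 + 321 = 385 bytes.

385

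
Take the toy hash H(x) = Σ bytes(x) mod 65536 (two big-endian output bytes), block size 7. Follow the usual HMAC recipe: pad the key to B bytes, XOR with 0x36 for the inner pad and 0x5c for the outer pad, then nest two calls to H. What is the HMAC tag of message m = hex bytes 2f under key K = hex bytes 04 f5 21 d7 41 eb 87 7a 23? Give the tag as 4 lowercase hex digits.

Key hex bytes 04 f5 21 d7 41 eb 87 7a 23 is 9 bytes > B = 7, so hash it first: H(key) = 04 41, then zero-pad to 7 bytes: K' = 04 41 00 00 00 00 00.
K' ⊕ ipad = 32 77 36 36 36 36 36.  K' ⊕ opad = 58 1d 5c 5c 5c 5c 5c.
Inner input = (K'⊕ipad) ∥ m = 32 77 36 36 36 36 36 ∥ 2f.
Inner hash: sum = 50+119+54+54+54+54+54+47 = 486 → 01 e6.
Outer input = (K'⊕opad) ∥ inner = 58 1d 5c 5c 5c 5c 5c ∥ 01 e6.
Outer hash (tag): sum = 88+29+92+92+92+92+92+1+230 = 808 → 03 28.

0328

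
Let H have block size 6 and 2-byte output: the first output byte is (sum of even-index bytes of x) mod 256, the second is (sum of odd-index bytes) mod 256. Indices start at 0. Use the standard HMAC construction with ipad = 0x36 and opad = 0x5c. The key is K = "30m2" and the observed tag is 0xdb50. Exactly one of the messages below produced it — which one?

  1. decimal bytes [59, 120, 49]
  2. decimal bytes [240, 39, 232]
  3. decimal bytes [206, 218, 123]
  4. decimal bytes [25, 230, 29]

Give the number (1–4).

3

Key "30m2" = 33 30 6d 32 is 4 bytes ≤ B = 6; zero-pad to 6 bytes: K' = 33 30 6d 32 00 00.
K' ⊕ ipad = 05 06 5b 04 36 36; K' ⊕ opad = 6f 6c 31 6e 5c 5c.
m1: inner = H(05 06 5b 04 36 36 3b 78 31) = 02 b8; tag = H(6f 6c 31 6e 5c 5c 02 b8) = feee
m2: inner = H(05 06 5b 04 36 36 f0 27 e8) = 6e 67; tag = H(6f 6c 31 6e 5c 5c 6e 67) = 6a9d
m3: inner = H(05 06 5b 04 36 36 ce da 7b) = df 1a; tag = H(6f 6c 31 6e 5c 5c df 1a) = db50 ← matches
m4: inner = H(05 06 5b 04 36 36 19 e6 1d) = cc 26; tag = H(6f 6c 31 6e 5c 5c cc 26) = c85c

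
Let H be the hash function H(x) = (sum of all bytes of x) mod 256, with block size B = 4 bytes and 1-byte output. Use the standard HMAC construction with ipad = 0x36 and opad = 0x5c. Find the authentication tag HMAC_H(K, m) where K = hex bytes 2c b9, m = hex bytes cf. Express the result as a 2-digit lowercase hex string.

f1

Key hex bytes 2c b9 is 2 bytes ≤ B = 4; zero-pad to 4 bytes: K' = 2c b9 00 00.
K' ⊕ ipad = 1a 8f 36 36.  K' ⊕ opad = 70 e5 5c 5c.
Inner input = (K'⊕ipad) ∥ m = 1a 8f 36 36 ∥ cf.
Inner hash: sum = 26+143+54+54+207 = 484; mod 256 = 228 → e4.
Outer input = (K'⊕opad) ∥ inner = 70 e5 5c 5c ∥ e4.
Outer hash (tag): sum = 112+229+92+92+228 = 753; mod 256 = 241 → f1.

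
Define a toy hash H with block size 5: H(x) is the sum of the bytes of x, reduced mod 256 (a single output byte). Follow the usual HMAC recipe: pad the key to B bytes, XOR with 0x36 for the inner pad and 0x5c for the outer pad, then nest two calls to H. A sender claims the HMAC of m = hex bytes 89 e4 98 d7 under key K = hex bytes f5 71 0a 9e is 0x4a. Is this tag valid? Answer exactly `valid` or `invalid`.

Key hex bytes f5 71 0a 9e is 4 bytes ≤ B = 5; zero-pad to 5 bytes: K' = f5 71 0a 9e 00.
K' ⊕ ipad = c3 47 3c a8 36; K' ⊕ opad = a9 2d 56 c2 5c.
Inner hash: sum = 195+71+60+168+54+137+228+152+215 = 1280; mod 256 = 0 → 00.
Outer hash (recomputed tag): sum = 169+45+86+194+92+0 = 586; mod 256 = 74 → 4a.
Recomputed tag = 4a; claimed = 4a → match.

valid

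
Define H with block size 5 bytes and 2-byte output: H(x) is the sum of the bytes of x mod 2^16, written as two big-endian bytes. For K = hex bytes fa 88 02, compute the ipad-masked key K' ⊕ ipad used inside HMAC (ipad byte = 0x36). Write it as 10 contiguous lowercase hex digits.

Key hex bytes fa 88 02 is 3 bytes ≤ B = 5; zero-pad to 5 bytes: K' = fa 88 02 00 00.
XOR each byte with 0x36: fa⊕36=cc, 88⊕36=be, 02⊕36=34, 00⊕36=36, 00⊕36=36.

ccbe343636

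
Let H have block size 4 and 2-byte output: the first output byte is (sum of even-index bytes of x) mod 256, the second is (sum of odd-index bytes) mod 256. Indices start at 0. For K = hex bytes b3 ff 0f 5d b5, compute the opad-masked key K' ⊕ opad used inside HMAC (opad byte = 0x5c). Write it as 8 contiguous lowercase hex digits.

2b005c5c

Key hex bytes b3 ff 0f 5d b5 is 5 bytes > B = 4, so hash it first: H(key) = 77 5c, then zero-pad to 4 bytes: K' = 77 5c 00 00.
XOR each byte with 0x5c: 77⊕5c=2b, 5c⊕5c=00, 00⊕5c=5c, 00⊕5c=5c.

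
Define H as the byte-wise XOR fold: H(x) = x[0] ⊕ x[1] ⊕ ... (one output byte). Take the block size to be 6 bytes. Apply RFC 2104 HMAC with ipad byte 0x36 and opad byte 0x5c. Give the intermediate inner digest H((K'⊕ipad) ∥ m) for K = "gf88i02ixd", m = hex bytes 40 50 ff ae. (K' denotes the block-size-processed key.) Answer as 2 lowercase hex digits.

5e

Key "gf88i02ixd" = 67 66 38 38 69 30 32 69 78 64 is 10 bytes > B = 6, so hash it first: H(key) = 1f, then zero-pad to 6 bytes: K' = 1f 00 00 00 00 00.
K' ⊕ ipad = 29 36 36 36 36 36.
Inner input = 29 36 36 36 36 36 ∥ 40 50 ff ae.
Inner hash: XOR 29⊕36⊕36⊕36⊕36⊕36⊕40⊕50⊕ff⊕ae = 5e.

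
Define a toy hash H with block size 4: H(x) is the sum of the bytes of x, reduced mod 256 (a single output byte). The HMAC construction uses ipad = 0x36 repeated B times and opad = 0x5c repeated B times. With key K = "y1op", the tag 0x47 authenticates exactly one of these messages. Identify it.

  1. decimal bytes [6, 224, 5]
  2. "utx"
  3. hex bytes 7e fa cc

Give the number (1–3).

Key "y1op" = 79 31 6f 70 is exactly B = 4 bytes: K' = 79 31 6f 70.
K' ⊕ ipad = 4f 07 59 46; K' ⊕ opad = 25 6d 33 2c.
m1: inner = H(4f 07 59 46 06 e0 05) = e0; tag = H(25 6d 33 2c e0) = d1
m2: inner = H(4f 07 59 46 75 74 78) = 56; tag = H(25 6d 33 2c 56) = 47 ← matches
m3: inner = H(4f 07 59 46 7e fa cc) = 39; tag = H(25 6d 33 2c 39) = 2a

2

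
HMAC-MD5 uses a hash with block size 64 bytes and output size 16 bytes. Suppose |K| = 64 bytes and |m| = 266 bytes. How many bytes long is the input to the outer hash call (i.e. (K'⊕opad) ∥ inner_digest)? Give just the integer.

80

Key is 64 ≤ 64 bytes, zero-padded: |K'| = 64.
Outer input = (K'⊕opad) ∥ H(inner) → 64 + 16 = 80 bytes.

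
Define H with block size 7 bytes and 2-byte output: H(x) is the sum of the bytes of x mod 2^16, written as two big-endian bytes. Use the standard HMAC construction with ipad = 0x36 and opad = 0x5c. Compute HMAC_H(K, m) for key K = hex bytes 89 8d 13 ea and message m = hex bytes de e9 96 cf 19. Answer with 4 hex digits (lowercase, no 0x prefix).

Key hex bytes 89 8d 13 ea is 4 bytes ≤ B = 7; zero-pad to 7 bytes: K' = 89 8d 13 ea 00 00 00.
K' ⊕ ipad = bf bb 25 dc 36 36 36.  K' ⊕ opad = d5 d1 4f b6 5c 5c 5c.
Inner input = (K'⊕ipad) ∥ m = bf bb 25 dc 36 36 36 ∥ de e9 96 cf 19.
Inner hash: sum = 191+187+37+220+54+54+54+222+233+150+207+25 = 1634 → 06 62.
Outer input = (K'⊕opad) ∥ inner = d5 d1 4f b6 5c 5c 5c ∥ 06 62.
Outer hash (tag): sum = 213+209+79+182+92+92+92+6+98 = 1063 → 04 27.

0427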